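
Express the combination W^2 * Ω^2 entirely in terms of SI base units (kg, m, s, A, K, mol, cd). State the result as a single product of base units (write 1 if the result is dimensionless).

kg⁴·m⁸·s⁻¹²·A⁻⁴

W = J/s (power = energy per time),
    = kg·m²·s⁻³.
So W² = kg²·m⁴·s⁻⁶.
Ω = V/A (resistance = voltage per current),
    = kg·m²·s⁻³·A⁻².
So Ω² = kg²·m⁴·s⁻⁶·A⁻⁴.
Combining: W²·Ω² = (kg²·m⁴·s⁻⁶) · (kg²·m⁴·s⁻⁶·A⁻⁴) = kg⁴·m⁸·s⁻¹²·A⁻⁴.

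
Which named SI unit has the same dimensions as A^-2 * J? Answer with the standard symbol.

H

J = N·m (work = force × distance),
    = kg·m²·s⁻².
Combining: A⁻²·J = A⁻² · (kg·m²·s⁻²) = kg·m²·s⁻²·A⁻².
kg·m²·s⁻²·A⁻² is the base-SI form of the henry.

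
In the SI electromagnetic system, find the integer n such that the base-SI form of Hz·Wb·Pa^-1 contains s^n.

Hz = 1/s = s⁻¹ (frequency is cycles per second).
Wb = V·s (flux: a volt is a weber per second),
    = kg·m²·s⁻²·A⁻¹.
Pa = N/m² (pressure = force per area),
    = kg·m⁻¹·s⁻².
So Pa⁻¹ = kg⁻¹·m·s².
Combining: Hz·Wb·Pa⁻¹ = s⁻¹ · (kg·m²·s⁻²·A⁻¹) · (kg⁻¹·m·s²) = m³·s⁻¹·A⁻¹.
The exponent of s is -1.

-1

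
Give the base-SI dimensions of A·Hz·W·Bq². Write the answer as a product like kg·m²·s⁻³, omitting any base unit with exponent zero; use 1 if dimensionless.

kg·m²·s⁻⁶·A

Hz = s⁻¹.
W = kg·m²·s⁻³.
Bq = s⁻¹.
So Bq² = s⁻².
Combining: A·Hz·W·Bq² = A · s⁻¹ · (kg·m²·s⁻³) · s⁻² = kg·m²·s⁻⁶·A.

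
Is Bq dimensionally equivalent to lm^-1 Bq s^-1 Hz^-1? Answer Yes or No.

No

Left side:
  Bq = 1/s = s⁻¹ (activity is decays per second).
Right side:
  lm = cd·sr = cd (luminous flux; sr is dimensionless).
  So lm⁻¹ = cd⁻¹.
  Bq = 1/s = s⁻¹ (activity is decays per second).
  Hz = 1/s = s⁻¹ (frequency is cycles per second).
  So Hz⁻¹ = s.
  Combining: lm⁻¹·Bq·s⁻¹·Hz⁻¹ = cd⁻¹ · s⁻¹ · s⁻¹ · s = s⁻¹·cd⁻¹.
Left is s⁻¹; right is s⁻¹·cd⁻¹ — different.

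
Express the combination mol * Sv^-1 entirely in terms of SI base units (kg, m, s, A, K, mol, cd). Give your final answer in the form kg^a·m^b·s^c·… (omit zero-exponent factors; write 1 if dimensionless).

m⁻²·s²·mol

Sv = J/kg (equivalent dose = energy per mass),
    = m²·s⁻².
So Sv⁻¹ = m⁻²·s².
Combining: mol·Sv⁻¹ = mol · (m⁻²·s²) = m⁻²·s²·mol.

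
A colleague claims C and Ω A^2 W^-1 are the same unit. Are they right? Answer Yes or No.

No

Left side:
  C = s·A.
Right side:
  Ω = kg·m²·s⁻³·A⁻².
  W = kg·m²·s⁻³.
  So W⁻¹ = kg⁻¹·m⁻²·s³.
  Combining: Ω·A²·W⁻¹ = (kg·m²·s⁻³·A⁻²) · A² · (kg⁻¹·m⁻²·s³) = 1.
Left is s·A; right is 1 — different.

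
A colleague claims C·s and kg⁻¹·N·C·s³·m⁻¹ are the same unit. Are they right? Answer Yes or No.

Yes

Left side:
  C = s·A.
  Combining: C·s = (s·A) · s = s²·A.
Right side:
  N = kg·m·s⁻².
  C = s·A.
  Combining: kg⁻¹·N·C·s³·m⁻¹ = kg⁻¹ · (kg·m·s⁻²) · (s·A) · s³ · m⁻¹ = s²·A.
Both reduce to s²·A.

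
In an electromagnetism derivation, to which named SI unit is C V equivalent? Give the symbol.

J

C = A·s = s·A (charge = current × time).
V = W/A (potential = power per current),
    = kg·m²·s⁻³·A⁻¹.
Combining: C·V = (s·A) · (kg·m²·s⁻³·A⁻¹) = kg·m²·s⁻².
kg·m²·s⁻² is the base-SI form of the joule.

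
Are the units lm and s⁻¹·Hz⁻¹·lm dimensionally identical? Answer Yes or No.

Left side:
  lm = cd·sr = cd (luminous flux; sr is dimensionless).
Right side:
  Hz = s⁻¹.
  So Hz⁻¹ = s.
  lm = cd.
  Combining: s⁻¹·Hz⁻¹·lm = s⁻¹ · s · cd = cd.
Both reduce to cd.

Yes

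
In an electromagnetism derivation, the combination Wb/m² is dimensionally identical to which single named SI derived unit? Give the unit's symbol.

Wb = V·s (flux: a volt is a weber per second),
    = kg·m²·s⁻²·A⁻¹.
Combining: Wb·m⁻² = (kg·m²·s⁻²·A⁻¹) · m⁻² = kg·s⁻²·A⁻¹.
kg·s⁻²·A⁻¹ is the base-SI form of the tesla.

T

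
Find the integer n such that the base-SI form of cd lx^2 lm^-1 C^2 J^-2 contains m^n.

lx = m⁻²·cd.
So lx² = m⁻⁴·cd².
lm = cd.
So lm⁻¹ = cd⁻¹.
C = s·A.
So C² = s²·A².
J = kg·m²·s⁻².
So J⁻² = kg⁻²·m⁻⁴·s⁴.
Combining: cd·lx²·lm⁻¹·C²·J⁻² = cd · (m⁻⁴·cd²) · cd⁻¹ · (s²·A²) · (kg⁻²·m⁻⁴·s⁴) = kg⁻²·m⁻⁸·s⁶·A²·cd².
The exponent of m is -8.

-8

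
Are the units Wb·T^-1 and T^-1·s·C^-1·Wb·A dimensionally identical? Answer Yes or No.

Left side:
  Wb = V·s (flux: a volt is a weber per second),
      = kg·m²·s⁻²·A⁻¹.
  T = Wb/m² (flux density = flux per area),
      = kg·s⁻²·A⁻¹.
  So T⁻¹ = kg⁻¹·s²·A.
  Combining: Wb·T⁻¹ = (kg·m²·s⁻²·A⁻¹) · (kg⁻¹·s²·A) = m².
Right side:
  T = Wb/m² (flux density = flux per area),
      = kg·s⁻²·A⁻¹.
  So T⁻¹ = kg⁻¹·s²·A.
  C = A·s = s·A (charge = current × time).
  So C⁻¹ = s⁻¹·A⁻¹.
  Wb = V·s (flux: a volt is a weber per second),
      = kg·m²·s⁻²·A⁻¹.
  Combining: T⁻¹·s·C⁻¹·Wb·A = (kg⁻¹·s²·A) · s · (s⁻¹·A⁻¹) · (kg·m²·s⁻²·A⁻¹) · A = m².
Both reduce to m².

Yes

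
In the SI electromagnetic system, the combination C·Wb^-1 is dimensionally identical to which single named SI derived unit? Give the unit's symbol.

C = s·A.
Wb = kg·m²·s⁻²·A⁻¹.
So Wb⁻¹ = kg⁻¹·m⁻²·s²·A.
Combining: C·Wb⁻¹ = (s·A) · (kg⁻¹·m⁻²·s²·A) = kg⁻¹·m⁻²·s³·A².
kg⁻¹·m⁻²·s³·A² is the base-SI form of the siemens.

S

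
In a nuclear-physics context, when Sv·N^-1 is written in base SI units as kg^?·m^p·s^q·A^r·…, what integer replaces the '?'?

-1

Sv = J/kg (equivalent dose = energy per mass),
    = m²·s⁻².
N = kg·m/s² = kg·m·s⁻² (force = mass × acceleration).
So N⁻¹ = kg⁻¹·m⁻¹·s².
Combining: Sv·N⁻¹ = (m²·s⁻²) · (kg⁻¹·m⁻¹·s²) = kg⁻¹·m.
The exponent of kg is -1.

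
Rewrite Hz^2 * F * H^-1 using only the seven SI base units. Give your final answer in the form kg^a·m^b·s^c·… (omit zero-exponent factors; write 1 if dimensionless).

Hz = 1/s = s⁻¹ (frequency is cycles per second).
So Hz² = s⁻².
F = C/V (capacitance = charge per voltage),
    = A·s/(kg·m²·s⁻³·A⁻¹) (substituting C and V),
    = kg⁻¹·m⁻²·s⁴·A².
H = Wb/A (inductance = flux per current),
    = kg·m²·s⁻²·A⁻².
So H⁻¹ = kg⁻¹·m⁻²·s²·A².
Combining: Hz²·F·H⁻¹ = s⁻² · (kg⁻¹·m⁻²·s⁴·A²) · (kg⁻¹·m⁻²·s²·A²) = kg⁻²·m⁻⁴·s⁴·A⁴.

kg⁻²·m⁻⁴·s⁴·A⁴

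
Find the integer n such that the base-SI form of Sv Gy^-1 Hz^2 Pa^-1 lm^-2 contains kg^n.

Sv = J/kg (equivalent dose = energy per mass),
    = m²·s⁻².
Gy = J/kg (absorbed dose = energy per mass),
    = m²·s⁻².
So Gy⁻¹ = m⁻²·s².
Hz = 1/s = s⁻¹ (frequency is cycles per second).
So Hz² = s⁻².
Pa = N/m² (pressure = force per area),
    = kg·m⁻¹·s⁻².
So Pa⁻¹ = kg⁻¹·m·s².
lm = cd·sr = cd (luminous flux; sr is dimensionless).
So lm⁻² = cd⁻².
Combining: Sv·Gy⁻¹·Hz²·Pa⁻¹·lm⁻² = (m²·s⁻²) · (m⁻²·s²) · s⁻² · (kg⁻¹·m·s²) · cd⁻² = kg⁻¹·m·cd⁻².
The exponent of kg is -1.

-1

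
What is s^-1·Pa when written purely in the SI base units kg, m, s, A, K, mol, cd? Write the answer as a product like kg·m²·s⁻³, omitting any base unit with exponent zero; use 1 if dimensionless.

Pa = N/m² (pressure = force per area),
    = kg·m⁻¹·s⁻².
Combining: s⁻¹·Pa = s⁻¹ · (kg·m⁻¹·s⁻²) = kg·m⁻¹·s⁻³.

kg·m⁻¹·s⁻³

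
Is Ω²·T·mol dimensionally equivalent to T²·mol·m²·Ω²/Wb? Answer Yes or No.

Left side:
  Ω = V/A (resistance = voltage per current),
      = kg·m²·s⁻³·A⁻².
  So Ω² = kg²·m⁴·s⁻⁶·A⁻⁴.
  T = Wb/m² (flux density = flux per area),
      = kg·s⁻²·A⁻¹.
  Combining: Ω²·T·mol = (kg²·m⁴·s⁻⁶·A⁻⁴) · (kg·s⁻²·A⁻¹) · mol = kg³·m⁴·s⁻⁸·A⁻⁵·mol.
Right side:
  T = Wb/m² (flux density = flux per area),
      = kg·s⁻²·A⁻¹.
  So T² = kg²·s⁻⁴·A⁻².
  Wb = V·s (flux: a volt is a weber per second),
      = kg·m²·s⁻²·A⁻¹.
  So Wb⁻¹ = kg⁻¹·m⁻²·s²·A.
  Ω = V/A (resistance = voltage per current),
      = kg·m²·s⁻³·A⁻².
  So Ω² = kg²·m⁴·s⁻⁶·A⁻⁴.
  Combining: T²·mol·Wb⁻¹·m²·Ω² = (kg²·s⁻⁴·A⁻²) · mol · (kg⁻¹·m⁻²·s²·A) · m² · (kg²·m⁴·s⁻⁶·A⁻⁴) = kg³·m⁴·s⁻⁸·A⁻⁵·mol.
Both reduce to kg³·m⁴·s⁻⁸·A⁻⁵·mol.

Yes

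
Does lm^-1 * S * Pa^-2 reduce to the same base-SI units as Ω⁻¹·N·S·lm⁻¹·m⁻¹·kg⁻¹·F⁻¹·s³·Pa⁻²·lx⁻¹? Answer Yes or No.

No

Left side:
  lm = cd.
  So lm⁻¹ = cd⁻¹.
  S = kg⁻¹·m⁻²·s³·A².
  Pa = kg·m⁻¹·s⁻².
  So Pa⁻² = kg⁻²·m²·s⁴.
  Combining: lm⁻¹·S·Pa⁻² = cd⁻¹ · (kg⁻¹·m⁻²·s³·A²) · (kg⁻²·m²·s⁴) = kg⁻³·s⁷·A²·cd⁻¹.
Right side:
  Ω = V/A (resistance = voltage per current),
      = kg·m²·s⁻³·A⁻².
  So Ω⁻¹ = kg⁻¹·m⁻²·s³·A².
  N = kg·m/s² = kg·m·s⁻² (force = mass × acceleration).
  S = 1/Ω (conductance is reciprocal resistance),
      = kg⁻¹·m⁻²·s³·A².
  lm = cd·sr = cd (luminous flux; sr is dimensionless).
  So lm⁻¹ = cd⁻¹.
  F = C/V (capacitance = charge per voltage),
      = A·s/(kg·m²·s⁻³·A⁻¹) (substituting C and V),
      = kg⁻¹·m⁻²·s⁴·A².
  So F⁻¹ = kg·m²·s⁻⁴·A⁻².
  Pa = N/m² (pressure = force per area),
      = kg·m⁻¹·s⁻².
  So Pa⁻² = kg⁻²·m²·s⁴.
  lx = lm/m² (illuminance = luminous flux per area),
      = m⁻²·cd.
  So lx⁻¹ = m²·cd⁻¹.
  Combining: Ω⁻¹·N·S·lm⁻¹·m⁻¹·kg⁻¹·F⁻¹·s³·Pa⁻²·lx⁻¹ = (kg⁻¹·m⁻²·s³·A²) · (kg·m·s⁻²) · (kg⁻¹·m⁻²·s³·A²) · cd⁻¹ · m⁻¹ · kg⁻¹ · (kg·m²·s⁻⁴·A⁻²) · s³ · (kg⁻²·m²·s⁴) · (m²·cd⁻¹) = kg⁻³·m²·s⁷·A²·cd⁻².
Left is kg⁻³·s⁷·A²·cd⁻¹; right is kg⁻³·m²·s⁷·A²·cd⁻² — different.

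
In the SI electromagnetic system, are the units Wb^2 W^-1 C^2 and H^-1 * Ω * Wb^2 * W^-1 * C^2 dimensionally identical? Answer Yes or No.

Left side:
  Wb = V·s (flux: a volt is a weber per second),
      = kg·m²·s⁻²·A⁻¹.
  So Wb² = kg²·m⁴·s⁻⁴·A⁻².
  W = J/s (power = energy per time),
      = kg·m²·s⁻³.
  So W⁻¹ = kg⁻¹·m⁻²·s³.
  C = A·s = s·A (charge = current × time).
  So C² = s²·A².
  Combining: Wb²·W⁻¹·C² = (kg²·m⁴·s⁻⁴·A⁻²) · (kg⁻¹·m⁻²·s³) · (s²·A²) = kg·m²·s.
Right side:
  H = Wb/A (inductance = flux per current),
      = kg·m²·s⁻²·A⁻².
  So H⁻¹ = kg⁻¹·m⁻²·s²·A².
  Ω = V/A (resistance = voltage per current),
      = kg·m²·s⁻³·A⁻².
  Wb = V·s (flux: a volt is a weber per second),
      = kg·m²·s⁻²·A⁻¹.
  So Wb² = kg²·m⁴·s⁻⁴·A⁻².
  W = J/s (power = energy per time),
      = kg·m²·s⁻³.
  So W⁻¹ = kg⁻¹·m⁻²·s³.
  C = A·s = s·A (charge = current × time).
  So C² = s²·A².
  Combining: H⁻¹·Ω·Wb²·W⁻¹·C² = (kg⁻¹·m⁻²·s²·A²) · (kg·m²·s⁻³·A⁻²) · (kg²·m⁴·s⁻⁴·A⁻²) · (kg⁻¹·m⁻²·s³) · (s²·A²) = kg·m².
Left is kg·m²·s; right is kg·m² — different.

No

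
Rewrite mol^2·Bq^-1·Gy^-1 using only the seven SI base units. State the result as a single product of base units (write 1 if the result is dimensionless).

m⁻²·s³·mol²

Bq = 1/s = s⁻¹ (activity is decays per second).
So Bq⁻¹ = s.
Gy = J/kg (absorbed dose = energy per mass),
    = m²·s⁻².
So Gy⁻¹ = m⁻²·s².
Combining: mol²·Bq⁻¹·Gy⁻¹ = mol² · s · (m⁻²·s²) = m⁻²·s³·mol².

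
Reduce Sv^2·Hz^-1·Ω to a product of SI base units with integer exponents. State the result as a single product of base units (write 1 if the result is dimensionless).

Sv = m²·s⁻².
So Sv² = m⁴·s⁻⁴.
Hz = s⁻¹.
So Hz⁻¹ = s.
Ω = kg·m²·s⁻³·A⁻².
Combining: Sv²·Hz⁻¹·Ω = (m⁴·s⁻⁴) · s · (kg·m²·s⁻³·A⁻²) = kg·m⁶·s⁻⁶·A⁻².

kg·m⁶·s⁻⁶·A⁻²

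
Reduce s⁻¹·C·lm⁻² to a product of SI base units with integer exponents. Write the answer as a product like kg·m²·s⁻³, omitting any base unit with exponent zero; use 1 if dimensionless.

C = A·s = s·A (charge = current × time).
lm = cd·sr = cd (luminous flux; sr is dimensionless).
So lm⁻² = cd⁻².
Combining: s⁻¹·C·lm⁻² = s⁻¹ · (s·A) · cd⁻² = A·cd⁻².

A·cd⁻²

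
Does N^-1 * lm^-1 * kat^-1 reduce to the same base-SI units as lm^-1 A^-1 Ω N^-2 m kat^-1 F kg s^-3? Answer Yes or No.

No

Left side:
  N = kg·m/s² = kg·m·s⁻² (force = mass × acceleration).
  So N⁻¹ = kg⁻¹·m⁻¹·s².
  lm = cd·sr = cd (luminous flux; sr is dimensionless).
  So lm⁻¹ = cd⁻¹.
  kat = mol/s = s⁻¹·mol (catalytic activity).
  So kat⁻¹ = s·mol⁻¹.
  Combining: N⁻¹·lm⁻¹·kat⁻¹ = (kg⁻¹·m⁻¹·s²) · cd⁻¹ · (s·mol⁻¹) = kg⁻¹·m⁻¹·s³·mol⁻¹·cd⁻¹.
Right side:
  lm = cd·sr = cd (luminous flux; sr is dimensionless).
  So lm⁻¹ = cd⁻¹.
  Ω = V/A (resistance = voltage per current),
      = kg·m²·s⁻³·A⁻².
  N = kg·m/s² = kg·m·s⁻² (force = mass × acceleration).
  So N⁻² = kg⁻²·m⁻²·s⁴.
  kat = mol/s = s⁻¹·mol (catalytic activity).
  So kat⁻¹ = s·mol⁻¹.
  F = C/V (capacitance = charge per voltage),
      = A·s/(kg·m²·s⁻³·A⁻¹) (substituting C and V),
      = kg⁻¹·m⁻²·s⁴·A².
  Combining: lm⁻¹·A⁻¹·Ω·N⁻²·m·kat⁻¹·F·kg·s⁻³ = cd⁻¹ · A⁻¹ · (kg·m²·s⁻³·A⁻²) · (kg⁻²·m⁻²·s⁴) · m · (s·mol⁻¹) · (kg⁻¹·m⁻²·s⁴·A²) · kg · s⁻³ = kg⁻¹·m⁻¹·s³·A⁻¹·mol⁻¹·cd⁻¹.
Left is kg⁻¹·m⁻¹·s³·mol⁻¹·cd⁻¹; right is kg⁻¹·m⁻¹·s³·A⁻¹·mol⁻¹·cd⁻¹ — different.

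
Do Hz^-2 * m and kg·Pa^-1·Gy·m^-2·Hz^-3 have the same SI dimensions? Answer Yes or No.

No

Left side:
  Hz = 1/s = s⁻¹ (frequency is cycles per second).
  So Hz⁻² = s².
  Combining: Hz⁻²·m = s² · m = m·s².
Right side:
  Pa = N/m² (pressure = force per area),
      = kg·m⁻¹·s⁻².
  So Pa⁻¹ = kg⁻¹·m·s².
  Gy = J/kg (absorbed dose = energy per mass),
      = m²·s⁻².
  Hz = 1/s = s⁻¹ (frequency is cycles per second).
  So Hz⁻³ = s³.
  Combining: kg·Pa⁻¹·Gy·m⁻²·Hz⁻³ = kg · (kg⁻¹·m·s²) · (m²·s⁻²) · m⁻² · s³ = m·s³.
Left is m·s²; right is m·s³ — different.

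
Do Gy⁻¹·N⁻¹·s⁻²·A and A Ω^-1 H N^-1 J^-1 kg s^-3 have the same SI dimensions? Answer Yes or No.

Left side:
  Gy = J/kg (absorbed dose = energy per mass),
      = m²·s⁻².
  So Gy⁻¹ = m⁻²·s².
  N = kg·m/s² = kg·m·s⁻² (force = mass × acceleration).
  So N⁻¹ = kg⁻¹·m⁻¹·s².
  Combining: Gy⁻¹·N⁻¹·s⁻²·A = (m⁻²·s²) · (kg⁻¹·m⁻¹·s²) · s⁻² · A = kg⁻¹·m⁻³·s²·A.
Right side:
  Ω = V/A (resistance = voltage per current),
      = kg·m²·s⁻³·A⁻².
  So Ω⁻¹ = kg⁻¹·m⁻²·s³·A².
  H = Wb/A (inductance = flux per current),
      = kg·m²·s⁻²·A⁻².
  N = kg·m/s² = kg·m·s⁻² (force = mass × acceleration).
  So N⁻¹ = kg⁻¹·m⁻¹·s².
  J = N·m (work = force × distance),
      = kg·m²·s⁻².
  So J⁻¹ = kg⁻¹·m⁻²·s².
  Combining: A·Ω⁻¹·H·N⁻¹·J⁻¹·kg·s⁻³ = A · (kg⁻¹·m⁻²·s³·A²) · (kg·m²·s⁻²·A⁻²) · (kg⁻¹·m⁻¹·s²) · (kg⁻¹·m⁻²·s²) · kg · s⁻³ = kg⁻¹·m⁻³·s²·A.
Both reduce to kg⁻¹·m⁻³·s²·A.

Yes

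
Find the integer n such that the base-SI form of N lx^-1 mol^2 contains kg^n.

1

N = kg·m/s² = kg·m·s⁻² (force = mass × acceleration).
lx = lm/m² (illuminance = luminous flux per area),
    = m⁻²·cd.
So lx⁻¹ = m²·cd⁻¹.
Combining: N·lx⁻¹·mol² = (kg·m·s⁻²) · (m²·cd⁻¹) · mol² = kg·m³·s⁻²·mol²·cd⁻¹.
The exponent of kg is 1.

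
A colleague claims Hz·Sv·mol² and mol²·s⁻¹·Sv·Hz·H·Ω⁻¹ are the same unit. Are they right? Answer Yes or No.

Left side:
  Hz = 1/s = s⁻¹ (frequency is cycles per second).
  Sv = J/kg (equivalent dose = energy per mass),
      = m²·s⁻².
  Combining: Hz·Sv·mol² = s⁻¹ · (m²·s⁻²) · mol² = m²·s⁻³·mol².
Right side:
  Sv = m²·s⁻².
  Hz = s⁻¹.
  H = kg·m²·s⁻²·A⁻².
  Ω = kg·m²·s⁻³·A⁻².
  So Ω⁻¹ = kg⁻¹·m⁻²·s³·A².
  Combining: mol²·s⁻¹·Sv·Hz·H·Ω⁻¹ = mol² · s⁻¹ · (m²·s⁻²) · s⁻¹ · (kg·m²·s⁻²·A⁻²) · (kg⁻¹·m⁻²·s³·A²) = m²·s⁻³·mol².
Both reduce to m²·s⁻³·mol².

Yes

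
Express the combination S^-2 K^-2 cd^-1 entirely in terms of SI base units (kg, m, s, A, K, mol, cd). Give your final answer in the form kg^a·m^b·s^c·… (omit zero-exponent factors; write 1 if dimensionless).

kg²·m⁴·s⁻⁶·A⁻⁴·K⁻²·cd⁻¹

S = 1/Ω (conductance is reciprocal resistance),
    = kg⁻¹·m⁻²·s³·A².
So S⁻² = kg²·m⁴·s⁻⁶·A⁻⁴.
Combining: S⁻²·K⁻²·cd⁻¹ = (kg²·m⁴·s⁻⁶·A⁻⁴) · K⁻² · cd⁻¹ = kg²·m⁴·s⁻⁶·A⁻⁴·K⁻²·cd⁻¹.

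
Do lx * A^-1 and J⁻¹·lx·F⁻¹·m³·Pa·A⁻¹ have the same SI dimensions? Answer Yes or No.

Left side:
  lx = m⁻²·cd.
  Combining: lx·A⁻¹ = (m⁻²·cd) · A⁻¹ = m⁻²·A⁻¹·cd.
Right side:
  J = N·m (work = force × distance),
      = kg·m²·s⁻².
  So J⁻¹ = kg⁻¹·m⁻²·s².
  lx = lm/m² (illuminance = luminous flux per area),
      = m⁻²·cd.
  F = C/V (capacitance = charge per voltage),
      = A·s/(kg·m²·s⁻³·A⁻¹) (substituting C and V),
      = kg⁻¹·m⁻²·s⁴·A².
  So F⁻¹ = kg·m²·s⁻⁴·A⁻².
  Pa = N/m² (pressure = force per area),
      = kg·m⁻¹·s⁻².
  Combining: J⁻¹·lx·F⁻¹·m³·Pa·A⁻¹ = (kg⁻¹·m⁻²·s²) · (m⁻²·cd) · (kg·m²·s⁻⁴·A⁻²) · m³ · (kg·m⁻¹·s⁻²) · A⁻¹ = kg·s⁻⁴·A⁻³·cd.
Left is m⁻²·A⁻¹·cd; right is kg·s⁻⁴·A⁻³·cd — different.

No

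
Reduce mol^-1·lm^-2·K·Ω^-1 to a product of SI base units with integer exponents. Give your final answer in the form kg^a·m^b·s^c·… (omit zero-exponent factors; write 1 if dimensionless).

kg⁻¹·m⁻²·s³·A²·K·mol⁻¹·cd⁻²

lm = cd.
So lm⁻² = cd⁻².
Ω = kg·m²·s⁻³·A⁻².
So Ω⁻¹ = kg⁻¹·m⁻²·s³·A².
Combining: mol⁻¹·lm⁻²·K·Ω⁻¹ = mol⁻¹ · cd⁻² · K · (kg⁻¹·m⁻²·s³·A²) = kg⁻¹·m⁻²·s³·A²·K·mol⁻¹·cd⁻².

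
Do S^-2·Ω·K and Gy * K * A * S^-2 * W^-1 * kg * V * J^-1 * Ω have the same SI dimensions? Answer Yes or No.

Left side:
  S = 1/Ω (conductance is reciprocal resistance),
      = kg⁻¹·m⁻²·s³·A².
  So S⁻² = kg²·m⁴·s⁻⁶·A⁻⁴.
  Ω = V/A (resistance = voltage per current),
      = kg·m²·s⁻³·A⁻².
  Combining: S⁻²·Ω·K = (kg²·m⁴·s⁻⁶·A⁻⁴) · (kg·m²·s⁻³·A⁻²) · K = kg³·m⁶·s⁻⁹·A⁻⁶·K.
Right side:
  Gy = J/kg (absorbed dose = energy per mass),
      = m²·s⁻².
  S = 1/Ω (conductance is reciprocal resistance),
      = kg⁻¹·m⁻²·s³·A².
  So S⁻² = kg²·m⁴·s⁻⁶·A⁻⁴.
  W = J/s (power = energy per time),
      = kg·m²·s⁻³.
  So W⁻¹ = kg⁻¹·m⁻²·s³.
  V = W/A (potential = power per current),
      = kg·m²·s⁻³·A⁻¹.
  J = N·m (work = force × distance),
      = kg·m²·s⁻².
  So J⁻¹ = kg⁻¹·m⁻²·s².
  Ω = V/A (resistance = voltage per current),
      = kg·m²·s⁻³·A⁻².
  Combining: Gy·K·A·S⁻²·W⁻¹·kg·V·J⁻¹·Ω = (m²·s⁻²) · K · A · (kg²·m⁴·s⁻⁶·A⁻⁴) · (kg⁻¹·m⁻²·s³) · kg · (kg·m²·s⁻³·A⁻¹) · (kg⁻¹·m⁻²·s²) · (kg·m²·s⁻³·A⁻²) = kg³·m⁶·s⁻⁹·A⁻⁶·K.
Both reduce to kg³·m⁶·s⁻⁹·A⁻⁶·K.

Yes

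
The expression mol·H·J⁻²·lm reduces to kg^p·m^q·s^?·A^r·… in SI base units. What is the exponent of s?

2

H = kg·m²·s⁻²·A⁻².
J = kg·m²·s⁻².
So J⁻² = kg⁻²·m⁻⁴·s⁴.
lm = cd.
Combining: mol·H·J⁻²·lm = mol · (kg·m²·s⁻²·A⁻²) · (kg⁻²·m⁻⁴·s⁴) · cd = kg⁻¹·m⁻²·s²·A⁻²·mol·cd.
The exponent of s is 2.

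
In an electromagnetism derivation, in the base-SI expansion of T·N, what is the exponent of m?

1

T = kg·s⁻²·A⁻¹.
N = kg·m·s⁻².
Combining: T·N = (kg·s⁻²·A⁻¹) · (kg·m·s⁻²) = kg²·m·s⁻⁴·A⁻¹.
The exponent of m is 1.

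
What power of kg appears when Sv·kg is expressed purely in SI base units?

1

Sv = J/kg (equivalent dose = energy per mass),
    = m²·s⁻².
Combining: Sv·kg = (m²·s⁻²) · kg = kg·m²·s⁻².
The exponent of kg is 1.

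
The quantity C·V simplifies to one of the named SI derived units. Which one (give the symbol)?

C = A·s = s·A (charge = current × time).
V = W/A (potential = power per current),
    = kg·m²·s⁻³·A⁻¹.
Combining: C·V = (s·A) · (kg·m²·s⁻³·A⁻¹) = kg·m²·s⁻².
kg·m²·s⁻² is the base-SI form of the joule.

J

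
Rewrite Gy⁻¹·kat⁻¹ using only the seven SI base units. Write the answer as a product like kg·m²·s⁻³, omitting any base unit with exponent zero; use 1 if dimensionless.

m⁻²·s³·mol⁻¹

Gy = m²·s⁻².
So Gy⁻¹ = m⁻²·s².
kat = s⁻¹·mol.
So kat⁻¹ = s·mol⁻¹.
Combining: Gy⁻¹·kat⁻¹ = (m⁻²·s²) · (s·mol⁻¹) = m⁻²·s³·mol⁻¹.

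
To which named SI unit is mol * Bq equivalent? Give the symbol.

Bq = s⁻¹.
Combining: mol·Bq = mol · s⁻¹ = s⁻¹·mol.
s⁻¹·mol is the base-SI form of the katal.

kat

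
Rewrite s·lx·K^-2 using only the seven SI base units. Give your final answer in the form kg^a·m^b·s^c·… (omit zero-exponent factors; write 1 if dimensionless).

lx = lm/m² (illuminance = luminous flux per area),
    = m⁻²·cd.
Combining: s·lx·K⁻² = s · (m⁻²·cd) · K⁻² = m⁻²·s·K⁻²·cd.

m⁻²·s·K⁻²·cd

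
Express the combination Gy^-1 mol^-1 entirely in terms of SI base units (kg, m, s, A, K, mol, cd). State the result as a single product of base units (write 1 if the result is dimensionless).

Gy = J/kg (absorbed dose = energy per mass),
    = m²·s⁻².
So Gy⁻¹ = m⁻²·s².
Combining: Gy⁻¹·mol⁻¹ = (m⁻²·s²) · mol⁻¹ = m⁻²·s²·mol⁻¹.

m⁻²·s²·mol⁻¹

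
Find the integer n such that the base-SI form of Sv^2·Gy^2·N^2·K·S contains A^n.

Sv = m²·s⁻².
So Sv² = m⁴·s⁻⁴.
Gy = m²·s⁻².
So Gy² = m⁴·s⁻⁴.
N = kg·m·s⁻².
So N² = kg²·m²·s⁻⁴.
S = kg⁻¹·m⁻²·s³·A².
Combining: Sv²·Gy²·N²·K·S = (m⁴·s⁻⁴) · (m⁴·s⁻⁴) · (kg²·m²·s⁻⁴) · K · (kg⁻¹·m⁻²·s³·A²) = kg·m⁸·s⁻⁹·A²·K.
The exponent of A is 2.

2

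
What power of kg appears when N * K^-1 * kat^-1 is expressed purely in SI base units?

N = kg·m/s² = kg·m·s⁻² (force = mass × acceleration).
kat = mol/s = s⁻¹·mol (catalytic activity).
So kat⁻¹ = s·mol⁻¹.
Combining: N·K⁻¹·kat⁻¹ = (kg·m·s⁻²) · K⁻¹ · (s·mol⁻¹) = kg·m·s⁻¹·K⁻¹·mol⁻¹.
The exponent of kg is 1.

1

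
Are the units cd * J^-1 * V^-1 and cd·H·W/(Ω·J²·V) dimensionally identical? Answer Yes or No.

Left side:
  J = kg·m²·s⁻².
  So J⁻¹ = kg⁻¹·m⁻²·s².
  V = kg·m²·s⁻³·A⁻¹.
  So V⁻¹ = kg⁻¹·m⁻²·s³·A.
  Combining: cd·J⁻¹·V⁻¹ = cd · (kg⁻¹·m⁻²·s²) · (kg⁻¹·m⁻²·s³·A) = kg⁻²·m⁻⁴·s⁵·A·cd.
Right side:
  Ω = V/A (resistance = voltage per current),
      = kg·m²·s⁻³·A⁻².
  So Ω⁻¹ = kg⁻¹·m⁻²·s³·A².
  J = N·m (work = force × distance),
      = kg·m²·s⁻².
  So J⁻² = kg⁻²·m⁻⁴·s⁴.
  H = Wb/A (inductance = flux per current),
      = kg·m²·s⁻²·A⁻².
  W = J/s (power = energy per time),
      = kg·m²·s⁻³.
  V = W/A (potential = power per current),
      = kg·m²·s⁻³·A⁻¹.
  So V⁻¹ = kg⁻¹·m⁻²·s³·A.
  Combining: Ω⁻¹·J⁻²·cd·H·W·V⁻¹ = (kg⁻¹·m⁻²·s³·A²) · (kg⁻²·m⁻⁴·s⁴) · cd · (kg·m²·s⁻²·A⁻²) · (kg·m²·s⁻³) · (kg⁻¹·m⁻²·s³·A) = kg⁻²·m⁻⁴·s⁵·A·cd.
Both reduce to kg⁻²·m⁻⁴·s⁵·A·cd.

Yes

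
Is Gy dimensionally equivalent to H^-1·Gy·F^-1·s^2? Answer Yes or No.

Yes

Left side:
  Gy = m²·s⁻².
Right side:
  H = Wb/A (inductance = flux per current),
      = kg·m²·s⁻²·A⁻².
  So H⁻¹ = kg⁻¹·m⁻²·s²·A².
  Gy = J/kg (absorbed dose = energy per mass),
      = m²·s⁻².
  F = C/V (capacitance = charge per voltage),
      = A·s/(kg·m²·s⁻³·A⁻¹) (substituting C and V),
      = kg⁻¹·m⁻²·s⁴·A².
  So F⁻¹ = kg·m²·s⁻⁴·A⁻².
  Combining: H⁻¹·Gy·F⁻¹·s² = (kg⁻¹·m⁻²·s²·A²) · (m²·s⁻²) · (kg·m²·s⁻⁴·A⁻²) · s² = m²·s⁻².
Both reduce to m²·s⁻².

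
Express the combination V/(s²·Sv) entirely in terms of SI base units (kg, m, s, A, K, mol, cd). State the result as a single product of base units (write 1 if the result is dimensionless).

V = W/A (potential = power per current),
    = kg·m²·s⁻³·A⁻¹.
Sv = J/kg (equivalent dose = energy per mass),
    = m²·s⁻².
So Sv⁻¹ = m⁻²·s².
Combining: s⁻²·V·Sv⁻¹ = s⁻² · (kg·m²·s⁻³·A⁻¹) · (m⁻²·s²) = kg·s⁻³·A⁻¹.

kg·s⁻³·A⁻¹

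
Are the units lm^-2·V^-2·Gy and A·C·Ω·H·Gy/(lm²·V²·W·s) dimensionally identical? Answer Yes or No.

Left side:
  lm = cd·sr = cd (luminous flux; sr is dimensionless).
  So lm⁻² = cd⁻².
  V = W/A (potential = power per current),
      = kg·m²·s⁻³·A⁻¹.
  So V⁻² = kg⁻²·m⁻⁴·s⁶·A².
  Gy = J/kg (absorbed dose = energy per mass),
      = m²·s⁻².
  Combining: lm⁻²·V⁻²·Gy = cd⁻² · (kg⁻²·m⁻⁴·s⁶·A²) · (m²·s⁻²) = kg⁻²·m⁻²·s⁴·A²·cd⁻².
Right side:
  lm = cd.
  So lm⁻² = cd⁻².
  C = s·A.
  Ω = kg·m²·s⁻³·A⁻².
  H = kg·m²·s⁻²·A⁻².
  V = kg·m²·s⁻³·A⁻¹.
  So V⁻² = kg⁻²·m⁻⁴·s⁶·A².
  W = kg·m²·s⁻³.
  So W⁻¹ = kg⁻¹·m⁻²·s³.
  Gy = m²·s⁻².
  Combining: A·lm⁻²·C·Ω·H·V⁻²·W⁻¹·s⁻¹·Gy = A · cd⁻² · (s·A) · (kg·m²·s⁻³·A⁻²) · (kg·m²·s⁻²·A⁻²) · (kg⁻²·m⁻⁴·s⁶·A²) · (kg⁻¹·m⁻²·s³) · s⁻¹ · (m²·s⁻²) = kg⁻¹·s²·cd⁻².
Left is kg⁻²·m⁻²·s⁴·A²·cd⁻²; right is kg⁻¹·s²·cd⁻² — different.

No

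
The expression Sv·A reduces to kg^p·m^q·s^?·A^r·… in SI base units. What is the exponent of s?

Sv = J/kg (equivalent dose = energy per mass),
    = m²·s⁻².
Combining: Sv·A = (m²·s⁻²) · A = m²·s⁻²·A.
The exponent of s is -2.

-2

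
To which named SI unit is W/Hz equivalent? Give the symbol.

J

W = J/s (power = energy per time),
    = kg·m²·s⁻³.
Hz = 1/s = s⁻¹ (frequency is cycles per second).
So Hz⁻¹ = s.
Combining: W·Hz⁻¹ = (kg·m²·s⁻³) · s = kg·m²·s⁻².
kg·m²·s⁻² is the base-SI form of the joule.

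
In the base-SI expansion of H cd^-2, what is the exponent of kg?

1

H = Wb/A (inductance = flux per current),
    = kg·m²·s⁻²·A⁻².
Combining: H·cd⁻² = (kg·m²·s⁻²·A⁻²) · cd⁻² = kg·m²·s⁻²·A⁻²·cd⁻².
The exponent of kg is 1.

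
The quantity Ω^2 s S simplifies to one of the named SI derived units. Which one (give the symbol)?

Ω = kg·m²·s⁻³·A⁻².
So Ω² = kg²·m⁴·s⁻⁶·A⁻⁴.
S = kg⁻¹·m⁻²·s³·A².
Combining: Ω²·s·S = (kg²·m⁴·s⁻⁶·A⁻⁴) · s · (kg⁻¹·m⁻²·s³·A²) = kg·m²·s⁻²·A⁻².
kg·m²·s⁻²·A⁻² is the base-SI form of the henry.

H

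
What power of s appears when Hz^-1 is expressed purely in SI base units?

1

Hz = 1/s = s⁻¹ (frequency is cycles per second).
So Hz⁻¹ = s.
The exponent of s is 1.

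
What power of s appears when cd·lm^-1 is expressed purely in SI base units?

0

lm = cd·sr = cd (luminous flux; sr is dimensionless).
So lm⁻¹ = cd⁻¹.
Combining: cd·lm⁻¹ = cd · cd⁻¹ = 1.
The exponent of s is 0.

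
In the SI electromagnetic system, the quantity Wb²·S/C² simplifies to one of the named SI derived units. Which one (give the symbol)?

C = A·s = s·A (charge = current × time).
So C⁻² = s⁻²·A⁻².
Wb = V·s (flux: a volt is a weber per second),
    = kg·m²·s⁻²·A⁻¹.
So Wb² = kg²·m⁴·s⁻⁴·A⁻².
S = 1/Ω (conductance is reciprocal resistance),
    = kg⁻¹·m⁻²·s³·A².
Combining: C⁻²·Wb²·S = (s⁻²·A⁻²) · (kg²·m⁴·s⁻⁴·A⁻²) · (kg⁻¹·m⁻²·s³·A²) = kg·m²·s⁻³·A⁻².
kg·m²·s⁻³·A⁻² is the base-SI form of the ohm.

Ω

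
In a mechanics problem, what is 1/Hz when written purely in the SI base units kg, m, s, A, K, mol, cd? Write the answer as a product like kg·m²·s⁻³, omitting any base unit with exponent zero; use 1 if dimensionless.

Hz = s⁻¹.
So Hz⁻¹ = s.

s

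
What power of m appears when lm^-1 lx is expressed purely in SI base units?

lm = cd·sr = cd (luminous flux; sr is dimensionless).
So lm⁻¹ = cd⁻¹.
lx = lm/m² (illuminance = luminous flux per area),
    = m⁻²·cd.
Combining: lm⁻¹·lx = cd⁻¹ · (m⁻²·cd) = m⁻².
The exponent of m is -2.

-2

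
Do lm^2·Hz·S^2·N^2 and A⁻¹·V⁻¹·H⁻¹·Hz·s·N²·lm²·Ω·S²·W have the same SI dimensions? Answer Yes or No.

Yes

Left side:
  lm = cd·sr = cd (luminous flux; sr is dimensionless).
  So lm² = cd².
  Hz = 1/s = s⁻¹ (frequency is cycles per second).
  S = 1/Ω (conductance is reciprocal resistance),
      = kg⁻¹·m⁻²·s³·A².
  So S² = kg⁻²·m⁻⁴·s⁶·A⁴.
  N = kg·m/s² = kg·m·s⁻² (force = mass × acceleration).
  So N² = kg²·m²·s⁻⁴.
  Combining: lm²·Hz·S²·N² = cd² · s⁻¹ · (kg⁻²·m⁻⁴·s⁶·A⁴) · (kg²·m²·s⁻⁴) = m⁻²·s·A⁴·cd².
Right side:
  V = kg·m²·s⁻³·A⁻¹.
  So V⁻¹ = kg⁻¹·m⁻²·s³·A.
  H = kg·m²·s⁻²·A⁻².
  So H⁻¹ = kg⁻¹·m⁻²·s²·A².
  Hz = s⁻¹.
  N = kg·m·s⁻².
  So N² = kg²·m²·s⁻⁴.
  lm = cd.
  So lm² = cd².
  Ω = kg·m²·s⁻³·A⁻².
  S = kg⁻¹·m⁻²·s³·A².
  So S² = kg⁻²·m⁻⁴·s⁶·A⁴.
  W = kg·m²·s⁻³.
  Combining: A⁻¹·V⁻¹·H⁻¹·Hz·s·N²·lm²·Ω·S²·W = A⁻¹ · (kg⁻¹·m⁻²·s³·A) · (kg⁻¹·m⁻²·s²·A²) · s⁻¹ · s · (kg²·m²·s⁻⁴) · cd² · (kg·m²·s⁻³·A⁻²) · (kg⁻²·m⁻⁴·s⁶·A⁴) · (kg·m²·s⁻³) = m⁻²·s·A⁴·cd².
Both reduce to m⁻²·s·A⁴·cd².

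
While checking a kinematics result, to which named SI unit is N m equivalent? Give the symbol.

J

N = kg·m·s⁻².
Combining: N·m = (kg·m·s⁻²) · m = kg·m²·s⁻².
kg·m²·s⁻² is the base-SI form of the joule.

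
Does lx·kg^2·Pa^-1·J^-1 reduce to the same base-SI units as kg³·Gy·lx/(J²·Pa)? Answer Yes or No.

Yes

Left side:
  lx = lm/m² (illuminance = luminous flux per area),
      = m⁻²·cd.
  Pa = N/m² (pressure = force per area),
      = kg·m⁻¹·s⁻².
  So Pa⁻¹ = kg⁻¹·m·s².
  J = N·m (work = force × distance),
      = kg·m²·s⁻².
  So J⁻¹ = kg⁻¹·m⁻²·s².
  Combining: lx·kg²·Pa⁻¹·J⁻¹ = (m⁻²·cd) · kg² · (kg⁻¹·m·s²) · (kg⁻¹·m⁻²·s²) = m⁻³·s⁴·cd.
Right side:
  Gy = m²·s⁻².
  J = kg·m²·s⁻².
  So J⁻² = kg⁻²·m⁻⁴·s⁴.
  Pa = kg·m⁻¹·s⁻².
  So Pa⁻¹ = kg⁻¹·m·s².
  lx = m⁻²·cd.
  Combining: kg³·Gy·J⁻²·Pa⁻¹·lx = kg³ · (m²·s⁻²) · (kg⁻²·m⁻⁴·s⁴) · (kg⁻¹·m·s²) · (m⁻²·cd) = m⁻³·s⁴·cd.
Both reduce to m⁻³·s⁴·cd.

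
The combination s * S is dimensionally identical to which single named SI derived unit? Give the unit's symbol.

S = kg⁻¹·m⁻²·s³·A².
Combining: s·S = s · (kg⁻¹·m⁻²·s³·A²) = kg⁻¹·m⁻²·s⁴·A².
kg⁻¹·m⁻²·s⁴·A² is the base-SI form of the farad.

F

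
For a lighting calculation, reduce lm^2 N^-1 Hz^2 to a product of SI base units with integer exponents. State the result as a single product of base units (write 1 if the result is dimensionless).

kg⁻¹·m⁻¹·cd²

lm = cd·sr = cd (luminous flux; sr is dimensionless).
So lm² = cd².
N = kg·m/s² = kg·m·s⁻² (force = mass × acceleration).
So N⁻¹ = kg⁻¹·m⁻¹·s².
Hz = 1/s = s⁻¹ (frequency is cycles per second).
So Hz² = s⁻².
Combining: lm²·N⁻¹·Hz² = cd² · (kg⁻¹·m⁻¹·s²) · s⁻² = kg⁻¹·m⁻¹·cd².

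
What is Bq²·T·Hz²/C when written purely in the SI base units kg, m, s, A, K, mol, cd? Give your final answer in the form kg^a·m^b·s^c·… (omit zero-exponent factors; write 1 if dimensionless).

C = A·s = s·A (charge = current × time).
So C⁻¹ = s⁻¹·A⁻¹.
Bq = 1/s = s⁻¹ (activity is decays per second).
So Bq² = s⁻².
T = Wb/m² (flux density = flux per area),
    = kg·s⁻²·A⁻¹.
Hz = 1/s = s⁻¹ (frequency is cycles per second).
So Hz² = s⁻².
Combining: C⁻¹·Bq²·T·Hz² = (s⁻¹·A⁻¹) · s⁻² · (kg·s⁻²·A⁻¹) · s⁻² = kg·s⁻⁷·A⁻².

kg·s⁻⁷·A⁻²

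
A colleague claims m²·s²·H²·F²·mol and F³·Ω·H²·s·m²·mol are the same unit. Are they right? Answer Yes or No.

Yes

Left side:
  H = Wb/A (inductance = flux per current),
      = kg·m²·s⁻²·A⁻².
  So H² = kg²·m⁴·s⁻⁴·A⁻⁴.
  F = C/V (capacitance = charge per voltage),
      = A·s/(kg·m²·s⁻³·A⁻¹) (substituting C and V),
      = kg⁻¹·m⁻²·s⁴·A².
  So F² = kg⁻²·m⁻⁴·s⁸·A⁴.
  Combining: m²·s²·H²·F²·mol = m² · s² · (kg²·m⁴·s⁻⁴·A⁻⁴) · (kg⁻²·m⁻⁴·s⁸·A⁴) · mol = m²·s⁶·mol.
Right side:
  F = kg⁻¹·m⁻²·s⁴·A².
  So F³ = kg⁻³·m⁻⁶·s¹²·A⁶.
  Ω = kg·m²·s⁻³·A⁻².
  H = kg·m²·s⁻²·A⁻².
  So H² = kg²·m⁴·s⁻⁴·A⁻⁴.
  Combining: F³·Ω·H²·s·m²·mol = (kg⁻³·m⁻⁶·s¹²·A⁶) · (kg·m²·s⁻³·A⁻²) · (kg²·m⁴·s⁻⁴·A⁻⁴) · s · m² · mol = m²·s⁶·mol.
Both reduce to m²·s⁶·mol.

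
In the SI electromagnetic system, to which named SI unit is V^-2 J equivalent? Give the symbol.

F

V = W/A (potential = power per current),
    = kg·m²·s⁻³·A⁻¹.
So V⁻² = kg⁻²·m⁻⁴·s⁶·A².
J = N·m (work = force × distance),
    = kg·m²·s⁻².
Combining: V⁻²·J = (kg⁻²·m⁻⁴·s⁶·A²) · (kg·m²·s⁻²) = kg⁻¹·m⁻²·s⁴·A².
kg⁻¹·m⁻²·s⁴·A² is the base-SI form of the farad.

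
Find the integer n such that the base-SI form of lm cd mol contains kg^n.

0

lm = cd·sr = cd (luminous flux; sr is dimensionless).
Combining: lm·cd·mol = cd · cd · mol = mol·cd².
The exponent of kg is 0.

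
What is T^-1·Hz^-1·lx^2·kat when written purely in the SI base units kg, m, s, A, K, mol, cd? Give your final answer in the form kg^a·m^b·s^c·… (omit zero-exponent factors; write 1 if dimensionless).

T = kg·s⁻²·A⁻¹.
So T⁻¹ = kg⁻¹·s²·A.
Hz = s⁻¹.
So Hz⁻¹ = s.
lx = m⁻²·cd.
So lx² = m⁻⁴·cd².
kat = s⁻¹·mol.
Combining: T⁻¹·Hz⁻¹·lx²·kat = (kg⁻¹·s²·A) · s · (m⁻⁴·cd²) · (s⁻¹·mol) = kg⁻¹·m⁻⁴·s²·A·mol·cd².

kg⁻¹·m⁻⁴·s²·A·mol·cd²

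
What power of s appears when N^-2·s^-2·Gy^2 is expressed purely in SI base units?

-2

N = kg·m·s⁻².
So N⁻² = kg⁻²·m⁻²·s⁴.
Gy = m²·s⁻².
So Gy² = m⁴·s⁻⁴.
Combining: N⁻²·s⁻²·Gy² = (kg⁻²·m⁻²·s⁴) · s⁻² · (m⁴·s⁻⁴) = kg⁻²·m²·s⁻².
The exponent of s is -2.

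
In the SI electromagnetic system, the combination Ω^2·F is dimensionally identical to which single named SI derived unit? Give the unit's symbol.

H

Ω = V/A (resistance = voltage per current),
    = kg·m²·s⁻³·A⁻².
So Ω² = kg²·m⁴·s⁻⁶·A⁻⁴.
F = C/V (capacitance = charge per voltage),
    = A·s/(kg·m²·s⁻³·A⁻¹) (substituting C and V),
    = kg⁻¹·m⁻²·s⁴·A².
Combining: Ω²·F = (kg²·m⁴·s⁻⁶·A⁻⁴) · (kg⁻¹·m⁻²·s⁴·A²) = kg·m²·s⁻²·A⁻².
kg·m²·s⁻²·A⁻² is the base-SI form of the henry.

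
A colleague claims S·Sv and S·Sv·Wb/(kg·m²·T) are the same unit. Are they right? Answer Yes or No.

Left side:
  S = 1/Ω (conductance is reciprocal resistance),
      = kg⁻¹·m⁻²·s³·A².
  Sv = J/kg (equivalent dose = energy per mass),
      = m²·s⁻².
  Combining: S·Sv = (kg⁻¹·m⁻²·s³·A²) · (m²·s⁻²) = kg⁻¹·s·A².
Right side:
  S = 1/Ω (conductance is reciprocal resistance),
      = kg⁻¹·m⁻²·s³·A².
  T = Wb/m² (flux density = flux per area),
      = kg·s⁻²·A⁻¹.
  So T⁻¹ = kg⁻¹·s²·A.
  Sv = J/kg (equivalent dose = energy per mass),
      = m²·s⁻².
  Wb = V·s (flux: a volt is a weber per second),
      = kg·m²·s⁻²·A⁻¹.
  Combining: S·kg⁻¹·m⁻²·T⁻¹·Sv·Wb = (kg⁻¹·m⁻²·s³·A²) · kg⁻¹ · m⁻² · (kg⁻¹·s²·A) · (m²·s⁻²) · (kg·m²·s⁻²·A⁻¹) = kg⁻²·s·A².
Left is kg⁻¹·s·A²; right is kg⁻²·s·A² — different.

No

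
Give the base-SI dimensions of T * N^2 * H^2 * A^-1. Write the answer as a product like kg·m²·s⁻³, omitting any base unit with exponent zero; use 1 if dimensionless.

T = Wb/m² (flux density = flux per area),
    = kg·s⁻²·A⁻¹.
N = kg·m/s² = kg·m·s⁻² (force = mass × acceleration).
So N² = kg²·m²·s⁻⁴.
H = Wb/A (inductance = flux per current),
    = kg·m²·s⁻²·A⁻².
So H² = kg²·m⁴·s⁻⁴·A⁻⁴.
Combining: T·N²·H²·A⁻¹ = (kg·s⁻²·A⁻¹) · (kg²·m²·s⁻⁴) · (kg²·m⁴·s⁻⁴·A⁻⁴) · A⁻¹ = kg⁵·m⁶·s⁻¹⁰·A⁻⁶.

kg⁵·m⁶·s⁻¹⁰·A⁻⁶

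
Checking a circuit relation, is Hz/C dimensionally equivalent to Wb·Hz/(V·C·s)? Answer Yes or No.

Yes

Left side:
  Hz = 1/s = s⁻¹ (frequency is cycles per second).
  C = A·s = s·A (charge = current × time).
  So C⁻¹ = s⁻¹·A⁻¹.
  Combining: Hz·C⁻¹ = s⁻¹ · (s⁻¹·A⁻¹) = s⁻²·A⁻¹.
Right side:
  V = kg·m²·s⁻³·A⁻¹.
  So V⁻¹ = kg⁻¹·m⁻²·s³·A.
  C = s·A.
  So C⁻¹ = s⁻¹·A⁻¹.
  Wb = kg·m²·s⁻²·A⁻¹.
  Hz = s⁻¹.
  Combining: V⁻¹·C⁻¹·Wb·s⁻¹·Hz = (kg⁻¹·m⁻²·s³·A) · (s⁻¹·A⁻¹) · (kg·m²·s⁻²·A⁻¹) · s⁻¹ · s⁻¹ = s⁻²·A⁻¹.
Both reduce to s⁻²·A⁻¹.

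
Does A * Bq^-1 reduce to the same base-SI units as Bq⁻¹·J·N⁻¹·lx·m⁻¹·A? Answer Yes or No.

No

Left side:
  Bq = s⁻¹.
  So Bq⁻¹ = s.
  Combining: A·Bq⁻¹ = A · s = s·A.
Right side:
  Bq = 1/s = s⁻¹ (activity is decays per second).
  So Bq⁻¹ = s.
  J = N·m (work = force × distance),
      = kg·m²·s⁻².
  N = kg·m/s² = kg·m·s⁻² (force = mass × acceleration).
  So N⁻¹ = kg⁻¹·m⁻¹·s².
  lx = lm/m² (illuminance = luminous flux per area),
      = m⁻²·cd.
  Combining: Bq⁻¹·J·N⁻¹·lx·m⁻¹·A = s · (kg·m²·s⁻²) · (kg⁻¹·m⁻¹·s²) · (m⁻²·cd) · m⁻¹ · A = m⁻²·s·A·cd.
Left is s·A; right is m⁻²·s·A·cd — different.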